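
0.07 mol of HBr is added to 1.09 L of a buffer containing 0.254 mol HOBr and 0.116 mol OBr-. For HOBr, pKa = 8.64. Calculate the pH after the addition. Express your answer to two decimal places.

pH = 7.79

After neutralization: n(HOBr) = 0.324 mol, n(OBr-) = 0.046 mol.
Henderson–Hasselbalch with mole ratio 0.046/0.324: pH = 8.64 + (-0.848)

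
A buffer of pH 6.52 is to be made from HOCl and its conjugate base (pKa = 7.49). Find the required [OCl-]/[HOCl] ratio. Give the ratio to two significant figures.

pH = pKa + log(r) ⇒ log(r) = 6.52 − 7.49 = -0.97
r = [OCl-]/[HOCl] = 10^(-0.97) = 0.107

ratio = 0.11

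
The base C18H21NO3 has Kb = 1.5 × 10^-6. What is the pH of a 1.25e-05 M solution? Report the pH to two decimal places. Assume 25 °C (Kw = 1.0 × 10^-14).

C18H21NO3 + H2O ⇌ C18H22NO3+ + OH-
Kb = x²/(1.25e-05 − x) = 1.5 × 10^-6
The 5% rule fails; solving x² + Kb·x − Kb·C₀ = 0 exactly:
x = (−Kb + √(Kb² + 4·Kb·C₀))/2 = 3.64 × 10^-6 M
pOH = 5.44, so pH = 14.00 − pOH = 8.56

pH = 8.56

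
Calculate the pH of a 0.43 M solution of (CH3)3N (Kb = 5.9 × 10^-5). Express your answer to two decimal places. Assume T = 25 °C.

pH = 11.70

(CH3)3N + H2O ⇌ (CH3)3NH+ + OH-
From the ICE table, Kb = x²/(0.43 − x) = 5.9 × 10^-5.
Neglecting x in the denominator: x = √(5.9 × 10^-5 × 0.43) = 5.04 × 10^-3 M
pOH = 2.30, so pH = 14.00 − pOH = 11.70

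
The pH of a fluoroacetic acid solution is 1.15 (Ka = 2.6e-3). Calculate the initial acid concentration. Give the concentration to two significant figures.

C₀ = 2.0 M

[H+] = 10^(-1.15) = 7.08 × 10^-2 M = x
Ka = x²/(C₀ − x) ⇒ C₀ = x + x²/Ka
C₀ = 7.08 × 10^-2 + (7.08 × 10^-2)²/(2.6 × 10^-3) = 2.00 M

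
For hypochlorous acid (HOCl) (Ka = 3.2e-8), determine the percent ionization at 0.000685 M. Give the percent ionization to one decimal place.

HOCl ⇌ OCl- + H+; let x = [H+] at equilibrium.
x ≈ √(Ka·C₀) = √(3.2 × 10^-8 × 0.000685) = 4.68 × 10^-6 M
% ionization = x/C₀ × 100% = 4.68 × 10^-6/0.000685 × 100% = 0.7%

0.7%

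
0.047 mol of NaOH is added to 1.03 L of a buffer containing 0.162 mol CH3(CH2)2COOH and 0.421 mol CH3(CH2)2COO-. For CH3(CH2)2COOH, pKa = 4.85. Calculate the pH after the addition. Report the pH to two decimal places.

pH = 5.46

After neutralization: n(CH3(CH2)2COOH) = 0.115 mol, n(CH3(CH2)2COO-) = 0.468 mol.
pH = pKa + log([A⁻]/[HA]) = 4.85 + log(0.468/0.115) = 4.85 +0.610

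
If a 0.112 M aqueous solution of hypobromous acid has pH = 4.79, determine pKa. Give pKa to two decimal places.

pKa = 8.63

[H+] = 10^(-4.79) = 1.62 × 10^-5 M
At equilibrium [HA] = 0.112 − 1.62 × 10^-5 = 1.12 × 10^-1 M
Ka = [H+][A-]/[HA] = (1.62 × 10^-5)² / 1.12 × 10^-1 = 2.34 × 10^-9
pKa = -log(2.34 × 10^-9) = 8.63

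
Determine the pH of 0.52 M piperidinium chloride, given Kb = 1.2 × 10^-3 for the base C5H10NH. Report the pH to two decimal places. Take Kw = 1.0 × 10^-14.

C5H10NH2+ is the conjugate acid of the weak base C5H10NH.
Ka = Kw/Kb = 1.0×10^-14 / 1.2 × 10^-3 = 8.33 × 10^-12
From the ICE table, Ka = x²/(0.52 − x) = 8.33 × 10^-12.
Assume x ≪ 0.52: x ≈ √(8.33 × 10^-12 × 0.52) = 2.08 × 10^-6 M
(x/C₀ = 0.0004% < 5%, so the approximation holds.)
pH = −log(2.08 × 10^-6) = 5.68

pH = 5.68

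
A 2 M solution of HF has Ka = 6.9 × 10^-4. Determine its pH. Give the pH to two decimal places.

HF ⇌ F- + H+
From the ICE table, Ka = x²/(2 − x) = 6.9 × 10^-4.
Neglecting x in the denominator: x = √(6.9 × 10^-4 × 2) = 3.71 × 10^-2 M
(x/C₀ = 1.9% < 5%, so the approximation holds.)
pH = −log[H+] = −log(3.71 × 10^-2) = 1.43

pH = 1.43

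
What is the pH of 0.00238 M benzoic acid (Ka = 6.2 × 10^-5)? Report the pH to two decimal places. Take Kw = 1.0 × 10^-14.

pH = 3.45

C6H5COOH ⇌ C6H5COO- + H+
From the ICE table, Ka = [H+]²/(0.00238 − [H+]) = 6.2 × 10^-5.
[H+] is not negligible relative to C₀; solve [H+]² + 6.2e-05·[H+] − 1.48e-07 = 0.
[H+] = (−Ka + √(Ka² + 4·Ka·C₀))/2 = 3.54 × 10^-4 M
pH = −log[H+] = −log(3.54 × 10^-4) = 3.45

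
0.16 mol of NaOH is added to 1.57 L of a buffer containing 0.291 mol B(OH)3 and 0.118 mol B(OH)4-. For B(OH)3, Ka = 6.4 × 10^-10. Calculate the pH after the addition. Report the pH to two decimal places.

After neutralization: n(B(OH)3) = 0.131 mol, n(B(OH)4-) = 0.278 mol.
pKa = −log(6.4 × 10^-10) = 9.194
pH = pKa + log(n_B(OH)4-/n_B(OH)3) = 9.194 + log(0.278/0.131) = 9.194 + (+0.327)

pH = 9.52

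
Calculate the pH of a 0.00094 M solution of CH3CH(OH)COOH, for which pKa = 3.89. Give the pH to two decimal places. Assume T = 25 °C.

pH = 3.54

CH3CH(OH)COOH ⇌ CH3CH(OH)COO- + H+
Ka = 10^(−3.89) = 1.29 × 10^-4
Ka = x²/(0.00094 − x) = 1.29 × 10^-4
Here C₀/Ka ≈ 7.29, so the small-x approximation fails. Use the quadratic:
x = (−Ka + √(Ka² + 4·Ka·C₀))/2 = 2.90 × 10^-4 M
pH = −log(2.90 × 10^-4) = 3.54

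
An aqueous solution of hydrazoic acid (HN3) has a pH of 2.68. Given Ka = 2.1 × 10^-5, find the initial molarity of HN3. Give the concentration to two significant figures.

C₀ = 2.1 × 10^-1 M

[H+] = 10^(-2.68) = 2.09 × 10^-3 M = x
Ka = x²/(C₀ − x) ⇒ C₀ = x + x²/Ka
C₀ = 2.09 × 10^-3 + (2.09 × 10^-3)²/(2.1 × 10^-5) = 2.10 × 10^-1 M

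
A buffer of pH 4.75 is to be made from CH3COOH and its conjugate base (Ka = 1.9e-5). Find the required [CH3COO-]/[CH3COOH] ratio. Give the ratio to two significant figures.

ratio = 1.1

pKa = -log(1.9 × 10^-5) = 4.721
pH = pKa + log(r) ⇒ log(r) = 4.75 − 4.721 = +0.029
r = [CH3COO-]/[CH3COOH] = 10^(+0.029) = 1.07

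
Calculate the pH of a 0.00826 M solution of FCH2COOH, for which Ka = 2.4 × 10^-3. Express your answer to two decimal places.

pH = 2.47

FCH2COOH ⇌ FCH2COO- + H+
Let x = [H+] at equilibrium. Ka = x²/(0.00826 − x).
x is not negligible relative to C₀; solve x² + 0.0024·x − 1.98e-05 = 0.
x = (−Ka + √(Ka² + 4·Ka·C₀))/2 = 3.41 × 10^-3 M
pH = −log(3.41 × 10^-3) = 2.47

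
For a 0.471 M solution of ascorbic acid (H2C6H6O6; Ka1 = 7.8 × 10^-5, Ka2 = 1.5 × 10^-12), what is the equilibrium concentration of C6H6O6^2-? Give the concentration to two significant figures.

1.5 × 10^-12 M

First ionization gives [H+] ≈ [HC6H6O6-] = 6.06 × 10^-3 M.
Second step: Ka2 = [H+][C6H6O6^2-]/[HC6H6O6-] ≈ [C6H6O6^2-] (since [H+] ≈ [HC6H6O6-]).
So [C6H6O6^2-] ≈ Ka2.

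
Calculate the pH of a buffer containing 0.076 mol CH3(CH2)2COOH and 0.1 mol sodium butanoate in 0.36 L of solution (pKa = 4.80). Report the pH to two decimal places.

pH = 4.92

pH = pKa + log([A⁻]/[HA]) = 4.80 + log(0.1/0.076)
pH = 4.80 + (+0.119) = 4.92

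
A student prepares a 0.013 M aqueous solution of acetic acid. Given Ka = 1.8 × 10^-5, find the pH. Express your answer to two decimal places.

CH3COOH ⇌ CH3COO- + H+
Ka = x²/(0.013 − x) = 1.8 × 10^-5
Assume x ≪ 0.013: x ≈ √(1.8 × 10^-5 × 0.013) = 4.84 × 10^-4 M
(x/C₀ = 3.7% < 5%, so the approximation holds.)
pH = −log[H+] = −log(4.84 × 10^-4) = 3.32

pH = 3.32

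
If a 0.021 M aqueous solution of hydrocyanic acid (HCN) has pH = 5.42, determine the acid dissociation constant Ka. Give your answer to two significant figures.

Ka = 6.9 × 10^-10

[H+] = 10^(-5.42) = 3.80 × 10^-6 M
At equilibrium [HA] = 0.021 − 3.80 × 10^-6 = 2.10 × 10^-2 M
Ka = [H+][A-]/[HA] = (3.80 × 10^-6)² / 2.10 × 10^-2 = 6.9 × 10^-10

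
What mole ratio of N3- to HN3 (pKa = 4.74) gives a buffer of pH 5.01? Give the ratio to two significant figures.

ratio = 1.9

pH = pKa + log(r) ⇒ log(r) = 5.01 − 4.74 = +0.27
r = [N3-]/[HN3] = 10^(+0.27) = 1.86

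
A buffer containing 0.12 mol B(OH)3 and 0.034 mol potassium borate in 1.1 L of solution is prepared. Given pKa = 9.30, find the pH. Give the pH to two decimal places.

Using pH = pKa + log([base]/[acid]) with [base]/[acid] = 0.034/0.12:
pH = 9.30 + (-0.548) = 8.75

pH = 8.75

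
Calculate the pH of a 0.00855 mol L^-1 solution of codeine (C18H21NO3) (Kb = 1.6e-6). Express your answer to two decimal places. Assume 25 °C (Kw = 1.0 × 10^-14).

C18H21NO3 + H2O ⇌ C18H22NO3+ + OH-
From the ICE table, Kb = [OH-]²/(0.00855 − [OH-]) = 1.6 × 10^-6.
Neglecting [OH-] in the denominator: [OH-] = √(1.6 × 10^-6 × 0.00855) = 1.17 × 10^-4 M
pOH = −log(1.17 × 10^-4) = 3.93; pH = 14.00 − 3.93 = 10.07

pH = 10.07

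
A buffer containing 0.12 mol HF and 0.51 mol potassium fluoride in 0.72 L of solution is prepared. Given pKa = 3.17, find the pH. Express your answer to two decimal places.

pH = 3.80

pH = pKa + log([A⁻]/[HA]) = 3.17 + log(0.51/0.12)
pH = 3.17 + (+0.628) = 3.80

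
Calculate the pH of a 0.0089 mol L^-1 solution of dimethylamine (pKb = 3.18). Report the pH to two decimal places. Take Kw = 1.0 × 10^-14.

(CH3)2NH + H2O ⇌ (CH3)2NH2+ + OH-
Kb = 10^(−3.18) = 6.61 × 10^-4
Kb = x²/(0.0089 − x) = 6.61 × 10^-4
x is not negligible relative to C₀; solve x² + 0.000661·x − 5.88e-06 = 0.
x = [−0.000661 + √(0.000661² + 2.35e-05)]/2 = 2.12 × 10^-3 M
pOH = −log(2.12 × 10^-3) = 2.67; pH = 14.00 − 2.67 = 11.33

pH = 11.33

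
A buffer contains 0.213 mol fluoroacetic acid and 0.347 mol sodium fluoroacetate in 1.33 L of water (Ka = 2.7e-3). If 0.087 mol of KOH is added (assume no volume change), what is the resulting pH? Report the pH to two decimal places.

pH = 3.11

OH- converts FCH2COOH to FCH2COO-: FCH2COOH → 0.126 mol, FCH2COO- → 0.434 mol.
pKa = −log(2.7 × 10^-3) = 2.569
Henderson–Hasselbalch with mole ratio 0.434/0.126: pH = 2.569 + (+0.537)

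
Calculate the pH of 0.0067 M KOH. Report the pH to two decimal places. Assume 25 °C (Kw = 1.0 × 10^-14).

KOH is a strong base; [OH-] = 0.0067 M.
pOH = -log(0.0067) = 2.17
pH = 14.00 - 2.17 = 11.83

pH = 11.83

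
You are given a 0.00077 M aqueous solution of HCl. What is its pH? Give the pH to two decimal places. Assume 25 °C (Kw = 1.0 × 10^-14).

HCl is a strong acid and dissociates completely, so [H+] = 0.00077 M.
pH = -log(0.00077) = 3.11

pH = 3.11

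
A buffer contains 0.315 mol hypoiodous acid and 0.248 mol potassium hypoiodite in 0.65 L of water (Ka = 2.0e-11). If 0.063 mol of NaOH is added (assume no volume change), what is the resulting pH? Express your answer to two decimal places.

pH = 10.79

OH- converts HOI to OI-: HOI → 0.252 mol, OI- → 0.311 mol.
pKa = −log(2.0 × 10^-11) = 10.699
pH = pKa + log(n_OI-/n_HOI) = 10.699 + log(0.311/0.252) = 10.699 + (+0.091)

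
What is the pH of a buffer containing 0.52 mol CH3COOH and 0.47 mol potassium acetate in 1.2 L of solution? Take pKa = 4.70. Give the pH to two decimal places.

pH = pKa + log([A⁻]/[HA]) = 4.70 + log(0.47/0.52)
pH = 4.70 + (-0.044) = 4.66

pH = 4.66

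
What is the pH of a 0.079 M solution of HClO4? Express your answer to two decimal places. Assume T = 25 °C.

pH = 1.10

HClO4 is a strong acid and dissociates completely, so [H+] = 0.079 M.
pH = -log(0.079) = 1.10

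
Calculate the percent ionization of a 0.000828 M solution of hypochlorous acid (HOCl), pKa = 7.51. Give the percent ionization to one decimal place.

HOCl ⇌ OCl- + H+; let x = [H+] at equilibrium.
Ka = 10^(−7.51) = 3.09 × 10^-8
x ≈ √(Ka·C₀) = √(3.09 × 10^-8 × 0.000828) = 5.06 × 10^-6 M
% ionization = x/C₀ × 100% = 5.06 × 10^-6/0.000828 × 100% = 0.6%

0.6%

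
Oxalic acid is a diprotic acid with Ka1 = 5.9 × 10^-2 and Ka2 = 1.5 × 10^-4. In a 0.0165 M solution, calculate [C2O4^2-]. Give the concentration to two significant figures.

1.5 × 10^-4 M

First ionization gives [H+] ≈ [HC2O4-] = 1.34 × 10^-2 M.
Second step: Ka2 = [H+][C2O4^2-]/[HC2O4-] ≈ [C2O4^2-] (since [H+] ≈ [HC2O4-]).
So [C2O4^2-] ≈ Ka2.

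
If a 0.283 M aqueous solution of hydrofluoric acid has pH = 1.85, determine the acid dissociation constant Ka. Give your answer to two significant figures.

[H+] = 10^(-1.85) = 1.41 × 10^-2 M
At equilibrium [HA] = 0.283 − 1.41 × 10^-2 = 2.69 × 10^-1 M
Ka = [H+][A-]/[HA] = (1.41 × 10^-2)² / 2.69 × 10^-1 = 7.4 × 10^-4

Ka = 7.4 × 10^-4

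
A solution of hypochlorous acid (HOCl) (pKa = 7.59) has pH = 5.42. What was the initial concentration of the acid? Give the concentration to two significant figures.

[H+] = 10^(-5.42) = 3.80 × 10^-6 M = x
Ka = 10^(−7.59) = 2.57 × 10^-8
Ka = x²/(C₀ − x) ⇒ C₀ = x + x²/Ka
C₀ = 3.80 × 10^-6 + (3.80 × 10^-6)²/(2.57 × 10^-8) = 5.66 × 10^-4 M

C₀ = 5.7 × 10^-4 M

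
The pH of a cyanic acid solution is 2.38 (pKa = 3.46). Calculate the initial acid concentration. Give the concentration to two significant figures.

[H+] = 10^(-2.38) = 4.17 × 10^-3 M = x
Ka = 10^(−3.46) = 3.47 × 10^-4
Ka = x²/(C₀ − x) ⇒ C₀ = x + x²/Ka
C₀ = 4.17 × 10^-3 + (4.17 × 10^-3)²/(3.47 × 10^-4) = 5.43 × 10^-2 M

C₀ = 5.4 × 10^-2 M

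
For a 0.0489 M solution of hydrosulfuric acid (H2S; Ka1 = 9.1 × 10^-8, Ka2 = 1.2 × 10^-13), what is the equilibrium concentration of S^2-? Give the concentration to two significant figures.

First ionization gives [H+] ≈ [HS-] = 6.67 × 10^-5 M.
Second step: Ka2 = [H+][S^2-]/[HS-] ≈ [S^2-] (since [H+] ≈ [HS-]).
So [S^2-] ≈ Ka2.

1.2 × 10^-13 M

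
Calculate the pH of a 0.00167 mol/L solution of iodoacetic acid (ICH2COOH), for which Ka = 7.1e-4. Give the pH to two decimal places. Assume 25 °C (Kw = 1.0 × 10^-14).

ICH2COOH ⇌ ICH2COO- + H+
Ka = [H+]²/(0.00167 − [H+]) = 7.1 × 10^-4
[H+] is not negligible relative to C₀; solve [H+]² + 0.00071·[H+] − 1.19e-06 = 0.
[H+] = [−0.00071 + √(0.00071² + 4.74e-06)]/2 = 7.90 × 10^-4 M
pH = −log[H+] = −log(7.90 × 10^-4) = 3.10

pH = 3.10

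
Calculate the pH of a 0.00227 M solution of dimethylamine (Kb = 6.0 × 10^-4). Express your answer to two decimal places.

(CH3)2NH + H2O ⇌ (CH3)2NH2+ + OH-
Kb = [OH-]²/(0.00227 − [OH-]) = 6.0 × 10^-4
The 5% rule fails; solving [OH-]² + Kb·[OH-] − Kb·C₀ = 0 exactly:
[OH-] = [−0.0006 + √(0.0006² + 5.45e-06)]/2 = 9.05 × 10^-4 M
pOH = −log(9.05 × 10^-4) = 3.04; pH = 14.00 − 3.04 = 10.96

pH = 10.96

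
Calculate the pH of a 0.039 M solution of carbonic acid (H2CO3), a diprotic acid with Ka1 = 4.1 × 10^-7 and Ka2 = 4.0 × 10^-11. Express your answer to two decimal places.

Ka1 ≫ Ka2, so treat the first dissociation as the only significant source of H+.
Ka1 = x²/(0.039 − x) = 4.1 × 10^-7
x ≈ √(4.1 × 10^-7 × 0.039) = 1.26 × 10^-4 M
pH = −log(1.26 × 10^-4) = 3.90

pH = 3.90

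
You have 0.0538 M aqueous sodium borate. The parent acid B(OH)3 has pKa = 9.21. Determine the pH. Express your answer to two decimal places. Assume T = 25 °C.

B(OH)4- is the conjugate base of the weak acid B(OH)3.
Ka = 10^(−9.21) = 6.17 × 10^-10
Kb = Kw/Ka = 1.0×10^-14 / 6.17 × 10^-10 = 1.62 × 10^-5
Let x = [OH-] at equilibrium. Kb = x²/(0.0538 − x).
Neglecting x in the denominator: x = √(1.62 × 10^-5 × 0.0538) = 9.34 × 10^-4 M
Check: 1.7% ionized — well under 5%, approximation valid.
pOH = −log(9.34 × 10^-4) = 3.03; pH = 14.00 − 3.03 = 10.97

pH = 10.97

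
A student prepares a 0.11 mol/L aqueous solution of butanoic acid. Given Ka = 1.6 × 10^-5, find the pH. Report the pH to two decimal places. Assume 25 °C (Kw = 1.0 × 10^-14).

CH3(CH2)2COOH ⇌ CH3(CH2)2COO- + H+
Ka = x²/(0.11 − x) = 1.6 × 10^-5
Neglecting x in the denominator: x = √(1.6 × 10^-5 × 0.11) = 1.33 × 10^-3 M
pH = −log(1.33 × 10^-3) = 2.88

pH = 2.88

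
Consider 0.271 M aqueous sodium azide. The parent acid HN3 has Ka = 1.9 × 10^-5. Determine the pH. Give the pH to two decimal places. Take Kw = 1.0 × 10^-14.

pH = 9.08

N3- is the conjugate base of the weak acid HN3.
Kb = Kw/Ka = 1.0×10^-14 / 1.9 × 10^-5 = 5.26 × 10^-10
From the ICE table, Kb = x²/(0.271 − x) = 5.26 × 10^-10.
Neglecting x in the denominator: x = √(5.26 × 10^-10 × 0.271) = 1.19 × 10^-5 M
pOH = −log(1.19 × 10^-5) = 4.92; pH = 14.00 − 4.92 = 9.08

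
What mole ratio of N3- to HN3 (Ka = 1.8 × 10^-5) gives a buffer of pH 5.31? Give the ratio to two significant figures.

pKa = -log(1.8 × 10^-5) = 4.745
pH = pKa + log(r) ⇒ log(r) = 5.31 − 4.745 = +0.565
r = [N3-]/[HN3] = 10^(+0.565) = 3.67

ratio = 3.7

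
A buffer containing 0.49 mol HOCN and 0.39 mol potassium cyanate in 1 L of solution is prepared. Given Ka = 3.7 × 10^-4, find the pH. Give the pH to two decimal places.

pKa = −log(3.7 × 10^-4) = 3.432
Using pH = pKa + log([base]/[acid]) with [base]/[acid] = 0.39/0.49:
pH = 3.432 + (-0.099) = 3.33

pH = 3.33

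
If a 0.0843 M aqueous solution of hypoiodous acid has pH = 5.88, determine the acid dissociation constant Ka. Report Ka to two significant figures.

Ka = 2.1 × 10^-11

[H+] = 10^(-5.88) = 1.32 × 10^-6 M
At equilibrium [HA] = 0.0843 − 1.32 × 10^-6 = 8.43 × 10^-2 M
Ka = [H+][A-]/[HA] = (1.32 × 10^-6)² / 8.43 × 10^-2 = 2.1 × 10^-11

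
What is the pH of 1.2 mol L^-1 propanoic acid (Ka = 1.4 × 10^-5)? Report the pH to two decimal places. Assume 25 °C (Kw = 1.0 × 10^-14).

pH = 2.39

CH3CH2COOH ⇌ CH3CH2COO- + H+
Ka = [H+]²/(1.2 − [H+]) = 1.4 × 10^-5
Since Ka ≪ C₀, [H+] ≈ √(Ka·C₀) = 4.10 × 10^-3 M.
pH = −log(4.10 × 10^-3) = 2.39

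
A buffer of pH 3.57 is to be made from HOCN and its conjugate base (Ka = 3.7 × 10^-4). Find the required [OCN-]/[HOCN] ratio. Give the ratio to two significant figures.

ratio = 1.4

pKa = -log(3.7 × 10^-4) = 3.432
pH = pKa + log(r) ⇒ log(r) = 3.57 − 3.432 = +0.138
r = [OCN-]/[HOCN] = 10^(+0.138) = 1.37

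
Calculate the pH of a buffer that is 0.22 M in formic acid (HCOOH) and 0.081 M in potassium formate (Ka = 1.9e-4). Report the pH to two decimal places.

pKa = −log(1.9 × 10^-4) = 3.721
pH = pKa + log([A⁻]/[HA]) = 3.721 + log(0.081/0.22)
pH = 3.721 + (-0.434) = 3.29

pH = 3.29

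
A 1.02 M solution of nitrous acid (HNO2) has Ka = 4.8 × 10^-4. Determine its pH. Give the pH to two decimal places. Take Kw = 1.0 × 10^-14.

HNO2 ⇌ NO2- + H+
From the ICE table, Ka = x²/(1.02 − x) = 4.8 × 10^-4.
Assume x ≪ 1.02: x ≈ √(4.8 × 10^-4 × 1.02) = 2.21 × 10^-2 M
Check: 2.2% ionized — well under 5%, approximation valid.
pH = −log(2.21 × 10^-2) = 1.66

pH = 1.66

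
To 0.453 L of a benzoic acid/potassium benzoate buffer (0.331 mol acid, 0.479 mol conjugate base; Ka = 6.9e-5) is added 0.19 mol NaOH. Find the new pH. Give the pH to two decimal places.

pH = 4.84

OH- converts C6H5COOH to C6H5COO-: C6H5COOH → 0.141 mol, C6H5COO- → 0.669 mol.
pKa = −log(6.9 × 10^-5) = 4.161
pH = pKa + log(n_C6H5COO-/n_C6H5COOH) = 4.161 + log(0.669/0.141) = 4.161 + (+0.676)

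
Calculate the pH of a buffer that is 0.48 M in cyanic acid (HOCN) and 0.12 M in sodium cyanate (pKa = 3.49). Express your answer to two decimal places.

pH = 2.89

Henderson–Hasselbalch: pH = pKa + log([OCN-]/[HOCN]) = 3.49 + log(0.12/0.48)
pH = 3.49 + (-0.602) = 2.89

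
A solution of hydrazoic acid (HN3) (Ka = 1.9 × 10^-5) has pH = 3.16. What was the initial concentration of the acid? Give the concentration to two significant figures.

[H+] = 10^(-3.16) = 6.92 × 10^-4 M = x
Ka = x²/(C₀ − x) ⇒ C₀ = x + x²/Ka
C₀ = 6.92 × 10^-4 + (6.92 × 10^-4)²/(1.9 × 10^-5) = 2.59 × 10^-2 M

C₀ = 2.6 × 10^-2 M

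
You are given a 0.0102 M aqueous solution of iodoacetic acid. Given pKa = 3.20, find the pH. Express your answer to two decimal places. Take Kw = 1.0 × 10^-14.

pH = 2.65

ICH2COOH ⇌ ICH2COO- + H+
Ka = 10^(−3.20) = 6.31 × 10^-4
Ka = [H+]²/(0.0102 − [H+]) = 6.31 × 10^-4
Here C₀/Ka ≈ 16.2, so the small-[H+] approximation fails. Use the quadratic:
[H+] = [−0.000631 + √(0.000631² + 2.57e-05)]/2 = 2.24 × 10^-3 M
pH = −log[H+] = −log(2.24 × 10^-3) = 2.65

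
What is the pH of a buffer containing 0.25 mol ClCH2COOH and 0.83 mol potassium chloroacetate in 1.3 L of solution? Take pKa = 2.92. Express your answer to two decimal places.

pH = 3.44

pH = pKa + log([A⁻]/[HA]) = 2.92 + log(0.83/0.25)
pH = 2.92 + (+0.521) = 3.44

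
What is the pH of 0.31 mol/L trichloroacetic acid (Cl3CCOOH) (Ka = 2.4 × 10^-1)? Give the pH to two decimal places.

pH = 0.75

Cl3CCOOH ⇌ Cl3CCOO- + H+
From the ICE table, Ka = [H+]²/(0.31 − [H+]) = 2.4 × 10^-1.
[H+] is not negligible relative to C₀; solve [H+]² + 0.24·[H+] − 0.0744 = 0.
[H+] = (−Ka + √(Ka² + 4·Ka·C₀))/2 = 1.78 × 10^-1 M
pH = −log[H+] = −log(1.78 × 10^-1) = 0.75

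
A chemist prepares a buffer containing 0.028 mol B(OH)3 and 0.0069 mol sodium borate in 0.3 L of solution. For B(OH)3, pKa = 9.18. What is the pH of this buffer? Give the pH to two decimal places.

pH = 8.57

Henderson–Hasselbalch: pH = pKa + log([B(OH)4-]/[B(OH)3]) = 9.18 + log(0.0069/0.028)
pH = 9.18 + (-0.608) = 8.57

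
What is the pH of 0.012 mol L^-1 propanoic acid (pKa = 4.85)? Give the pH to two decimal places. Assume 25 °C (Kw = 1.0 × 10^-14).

pH = 3.39

CH3CH2COOH ⇌ CH3CH2COO- + H+
Ka = 10^(−4.85) = 1.41 × 10^-5
From the ICE table, Ka = x²/(0.012 − x) = 1.41 × 10^-5.
Assume x ≪ 0.012: x ≈ √(1.41 × 10^-5 × 0.012) = 4.11 × 10^-4 M
pH = −log[H+] = −log(4.11 × 10^-4) = 3.39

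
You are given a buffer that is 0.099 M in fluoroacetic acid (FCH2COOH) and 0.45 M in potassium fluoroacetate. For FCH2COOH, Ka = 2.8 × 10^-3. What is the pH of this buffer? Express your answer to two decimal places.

pH = 3.21

pKa = −log(2.8 × 10^-3) = 2.553
Using pH = pKa + log([base]/[acid]) with [base]/[acid] = 0.45/0.099:
pH = 2.553 + (+0.658) = 3.21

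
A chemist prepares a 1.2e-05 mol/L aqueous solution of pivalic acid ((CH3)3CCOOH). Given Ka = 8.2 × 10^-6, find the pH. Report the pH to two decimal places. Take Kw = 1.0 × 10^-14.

pH = 5.18

(CH3)3CCOOH ⇌ (CH3)3CCOO- + H+
Let x = [H+] at equilibrium. Ka = x²/(1.2e-05 − x).
x is not negligible relative to C₀; solve x² + 8.2e-06·x − 9.84e-11 = 0.
x = [−8.2e-06 + √(8.2e-06² + 3.94e-10)]/2 = 6.63 × 10^-6 M
pH = −log[H+] = −log(6.63 × 10^-6) = 5.18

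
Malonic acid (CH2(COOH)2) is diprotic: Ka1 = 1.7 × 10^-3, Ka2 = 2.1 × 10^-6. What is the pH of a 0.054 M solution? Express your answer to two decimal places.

pH = 2.06

Since Ka1 ≫ Ka2, the first ionization dominates [H+].
Ka1 = x²/(0.054 − x) = 1.7 × 10^-3
Solving the quadratic: x = (−Ka1 + √(Ka1² + 4·Ka1·C₀))/2 = 8.77 × 10^-3 M
pH = −log(8.77 × 10^-3) = 2.06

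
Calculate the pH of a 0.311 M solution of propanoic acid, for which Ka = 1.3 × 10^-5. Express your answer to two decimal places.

pH = 2.70

CH3CH2COOH ⇌ CH3CH2COO- + H+
Ka = [H+]²/(0.311 − [H+]) = 1.3 × 10^-5
Neglecting [H+] in the denominator: [H+] = √(1.3 × 10^-5 × 0.311) = 2.01 × 10^-3 M
([H+]/C₀ = 0.65% < 5%, so the approximation holds.)
pH = −log(2.01 × 10^-3) = 2.70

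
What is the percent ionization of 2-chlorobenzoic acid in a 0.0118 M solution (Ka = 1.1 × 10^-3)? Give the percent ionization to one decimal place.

26.2%

ClC6H4COOH ⇌ ClC6H4COO- + H+; let x = [H+] at equilibrium.
Ka = x²/(C₀ − x); solving the quadratic gives x = 3.09 × 10^-3 M.
Fraction ionized = 3.09 × 10^-3 / 0.0118 = 0.2619 → 26.2%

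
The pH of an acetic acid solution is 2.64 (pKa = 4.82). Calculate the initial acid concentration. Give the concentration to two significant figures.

[H+] = 10^(-2.64) = 2.29 × 10^-3 M = x
Ka = 10^(−4.82) = 1.51 × 10^-5
Ka = x²/(C₀ − x) ⇒ C₀ = x + x²/Ka
C₀ = 2.29 × 10^-3 + (2.29 × 10^-3)²/(1.51 × 10^-5) = 3.50 × 10^-1 M

C₀ = 3.5 × 10^-1 M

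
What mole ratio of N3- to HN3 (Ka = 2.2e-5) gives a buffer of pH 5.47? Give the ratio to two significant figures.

pKa = -log(2.2 × 10^-5) = 4.658
pH = pKa + log(r) ⇒ log(r) = 5.47 − 4.658 = +0.812
r = [N3-]/[HN3] = 10^(+0.812) = 6.49

ratio = 6.5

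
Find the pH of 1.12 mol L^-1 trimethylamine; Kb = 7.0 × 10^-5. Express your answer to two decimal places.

(CH3)3N + H2O ⇌ (CH3)3NH+ + OH-
From the ICE table, Kb = [OH-]²/(1.12 − [OH-]) = 7.0 × 10^-5.
Since Kb ≪ C₀, [OH-] ≈ √(Kb·C₀) = 8.85 × 10^-3 M.
pOH = −log(8.85 × 10^-3) = 2.05; pH = 14.00 − 2.05 = 11.95

pH = 11.95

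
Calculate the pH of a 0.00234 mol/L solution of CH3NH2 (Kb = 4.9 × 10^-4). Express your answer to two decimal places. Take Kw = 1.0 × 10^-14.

CH3NH2 + H2O ⇌ CH3NH3+ + OH-
Kb = x²/(0.00234 − x) = 4.9 × 10^-4
x is not negligible relative to C₀; solve x² + 0.00049·x − 1.15e-06 = 0.
x = [−0.00049 + √(0.00049² + 4.59e-06)]/2 = 8.53 × 10^-4 M
pOH = 3.07, so pH = 14.00 − pOH = 10.93

pH = 10.93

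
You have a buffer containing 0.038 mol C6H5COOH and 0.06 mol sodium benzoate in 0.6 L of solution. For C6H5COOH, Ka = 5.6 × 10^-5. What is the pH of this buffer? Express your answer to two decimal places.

pKa = −log(5.6 × 10^-5) = 4.252
Henderson–Hasselbalch: pH = pKa + log([C6H5COO-]/[C6H5COOH]) = 4.252 + log(0.06/0.038)
pH = 4.252 + (+0.198) = 4.45

pH = 4.45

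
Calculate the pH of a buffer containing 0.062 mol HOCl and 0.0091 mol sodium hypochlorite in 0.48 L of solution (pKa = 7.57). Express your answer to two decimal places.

pH = 6.74

Using pH = pKa + log([base]/[acid]) with [base]/[acid] = 0.0091/0.062:
pH = 7.57 + (-0.833) = 6.74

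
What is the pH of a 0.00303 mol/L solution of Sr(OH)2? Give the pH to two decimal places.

pH = 11.78

Sr(OH)2 is a strong base (each formula unit releases 2 OH-); [OH-] = 0.00606 M.
pOH = -log(0.00606) = 2.22
pH = 14.00 - 2.22 = 11.78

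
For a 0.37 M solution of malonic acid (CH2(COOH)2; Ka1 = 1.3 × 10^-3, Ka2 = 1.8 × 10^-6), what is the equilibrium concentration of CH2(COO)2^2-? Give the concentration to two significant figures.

1.8 × 10^-6 M

First ionization gives [H+] ≈ [CH2(COOH)COO-] = 2.13 × 10^-2 M.
Second step: Ka2 = [H+][CH2(COO)2^2-]/[CH2(COOH)COO-] ≈ [CH2(COO)2^2-] (since [H+] ≈ [CH2(COOH)COO-]).
So [CH2(COO)2^2-] ≈ Ka2.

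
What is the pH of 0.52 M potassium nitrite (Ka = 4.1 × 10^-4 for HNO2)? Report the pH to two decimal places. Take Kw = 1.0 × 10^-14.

NO2- is the conjugate base of the weak acid HNO2.
Kb = Kw/Ka = 1.0×10^-14 / 4.1 × 10^-4 = 2.44 × 10^-11
From the ICE table, Kb = [OH-]²/(0.52 − [OH-]) = 2.44 × 10^-11.
Assume [OH-] ≪ 0.52: [OH-] ≈ √(2.44 × 10^-11 × 0.52) = 3.56 × 10^-6 M
([OH-]/C₀ = 0.00069% < 5%, so the approximation holds.)
pOH = −log(3.56 × 10^-6) = 5.45; pH = 14.00 − 5.45 = 8.55

pH = 8.55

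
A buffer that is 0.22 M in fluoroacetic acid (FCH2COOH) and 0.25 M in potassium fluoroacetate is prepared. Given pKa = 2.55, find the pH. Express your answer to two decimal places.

pH = 2.61

Henderson–Hasselbalch: pH = pKa + log([FCH2COO-]/[FCH2COOH]) = 2.55 + log(0.25/0.22)
pH = 2.55 + (+0.056) = 2.61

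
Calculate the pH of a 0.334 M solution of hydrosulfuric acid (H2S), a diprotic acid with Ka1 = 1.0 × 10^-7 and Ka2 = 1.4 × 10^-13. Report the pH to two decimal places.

Since Ka1 ≫ Ka2, the first ionization dominates [H+].
Ka1 = x²/(0.334 − x) = 1.0 × 10^-7
x ≈ √(1.0 × 10^-7 × 0.334) = 1.83 × 10^-4 M
pH = −log(1.83 × 10^-4) = 3.74

pH = 3.74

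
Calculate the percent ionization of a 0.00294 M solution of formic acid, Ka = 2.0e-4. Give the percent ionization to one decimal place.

HCOOH ⇌ HCOO- + H+; let x = [H+] at equilibrium.
Solve x² + 0.0002x − 5.88e-07 = 0 → x = 6.73 × 10^-4 M
Fraction ionized = 6.73 × 10^-4 / 0.00294 = 0.2289 → 22.9%

22.9%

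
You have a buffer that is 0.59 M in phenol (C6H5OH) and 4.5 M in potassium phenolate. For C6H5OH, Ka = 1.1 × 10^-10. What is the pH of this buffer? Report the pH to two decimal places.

pH = 10.84

pKa = −log(1.1 × 10^-10) = 9.959
pH = pKa + log([A⁻]/[HA]) = 9.959 + log(4.5/0.59)
pH = 9.959 + (+0.882) = 10.84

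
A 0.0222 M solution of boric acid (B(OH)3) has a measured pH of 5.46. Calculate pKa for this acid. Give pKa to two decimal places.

pKa = 9.27

[H+] = 10^(-5.46) = 3.47 × 10^-6 M
At equilibrium [HA] = 0.0222 − 3.47 × 10^-6 = 2.22 × 10^-2 M
Ka = [H+][A-]/[HA] = (3.47 × 10^-6)² / 2.22 × 10^-2 = 5.42 × 10^-10
pKa = -log(5.42 × 10^-10) = 9.27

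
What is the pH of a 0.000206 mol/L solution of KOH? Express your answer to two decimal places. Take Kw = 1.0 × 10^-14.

KOH is a strong base; [OH-] = 0.000206 M.
pOH = -log(0.000206) = 3.69
pH = 14.00 - 3.69 = 10.31

pH = 10.31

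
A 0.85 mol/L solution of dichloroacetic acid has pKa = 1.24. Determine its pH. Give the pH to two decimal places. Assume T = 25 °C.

pH = 0.71

Cl2CHCOOH ⇌ Cl2CHCOO- + H+
Ka = 10^(−1.24) = 5.75 × 10^-2
Ka = [H+]²/(0.85 − [H+]) = 5.75 × 10^-2
Here C₀/Ka ≈ 14.8, so the small-[H+] approximation fails. Use the quadratic:
[H+] = [−0.0575 + √(0.0575² + 0.196)]/2 = 1.94 × 10^-1 M
pH = −log[H+] = −log(1.94 × 10^-1) = 0.71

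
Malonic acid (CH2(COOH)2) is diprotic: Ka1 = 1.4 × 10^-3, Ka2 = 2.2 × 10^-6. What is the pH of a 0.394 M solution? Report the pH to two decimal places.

Ka1 ≫ Ka2, so treat the first dissociation as the only significant source of H+.
Ka1 = x²/(0.394 − x) = 1.4 × 10^-3
Solving the quadratic: x = (−Ka1 + √(Ka1² + 4·Ka1·C₀))/2 = 2.28 × 10^-2 M
pH = −log(2.28 × 10^-2) = 1.64

pH = 1.64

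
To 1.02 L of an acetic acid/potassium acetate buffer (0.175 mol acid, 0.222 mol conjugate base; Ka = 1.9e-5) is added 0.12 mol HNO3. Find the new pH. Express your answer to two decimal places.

Added H+ converts CH3COO- to CH3COOH: CH3COOH → 0.295 mol, CH3COO- → 0.102 mol.
pKa = −log(1.9 × 10^-5) = 4.721
Henderson–Hasselbalch with mole ratio 0.102/0.295: pH = 4.721 + (-0.461)

pH = 4.26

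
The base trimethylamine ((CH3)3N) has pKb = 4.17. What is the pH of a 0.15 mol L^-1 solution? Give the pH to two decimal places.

(CH3)3N + H2O ⇌ (CH3)3NH+ + OH-
Kb = 10^(−4.17) = 6.76 × 10^-5
From the ICE table, Kb = [OH-]²/(0.15 − [OH-]) = 6.76 × 10^-5.
Neglecting [OH-] in the denominator: [OH-] = √(6.76 × 10^-5 × 0.15) = 3.18 × 10^-3 M
([OH-]/C₀ = 2.1% < 5%, so the approximation holds.)
pOH = 2.50, so pH = 14.00 − pOH = 11.50

pH = 11.50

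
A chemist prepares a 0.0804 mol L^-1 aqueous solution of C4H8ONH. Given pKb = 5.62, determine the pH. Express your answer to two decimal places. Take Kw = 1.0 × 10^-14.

C4H8ONH + H2O ⇌ C4H8ONH2+ + OH-
Kb = 10^(−5.62) = 2.40 × 10^-6
Kb = [OH-]²/(0.0804 − [OH-]) = 2.40 × 10^-6
Since Kb ≪ C₀, [OH-] ≈ √(Kb·C₀) = 4.39 × 10^-4 M.
([OH-]/C₀ = 0.55% < 5%, so the approximation holds.)
pOH = 3.36, so pH = 14.00 − pOH = 10.64

pH = 10.64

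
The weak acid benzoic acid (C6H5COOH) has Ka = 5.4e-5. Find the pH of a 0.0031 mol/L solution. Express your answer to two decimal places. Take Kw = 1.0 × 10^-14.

C6H5COOH ⇌ C6H5COO- + H+
Ka = [H+]²/(0.0031 − [H+]) = 5.4 × 10^-5
Here C₀/Ka ≈ 57.4, so the small-[H+] approximation fails. Use the quadratic:
[H+] = (−Ka + √(Ka² + 4·Ka·C₀))/2 = 3.83 × 10^-4 M
pH = −log[H+] = −log(3.83 × 10^-4) = 3.42

pH = 3.42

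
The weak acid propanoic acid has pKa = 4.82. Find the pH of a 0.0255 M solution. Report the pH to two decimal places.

CH3CH2COOH ⇌ CH3CH2COO- + H+
Ka = 10^(−4.82) = 1.51 × 10^-5
From the ICE table, Ka = [H+]²/(0.0255 − [H+]) = 1.51 × 10^-5.
Assume [H+] ≪ 0.0255: [H+] ≈ √(1.51 × 10^-5 × 0.0255) = 6.21 × 10^-4 M
Check: 2.4% ionized — well under 5%, approximation valid.
pH = −log[H+] = −log(6.21 × 10^-4) = 3.21

pH = 3.21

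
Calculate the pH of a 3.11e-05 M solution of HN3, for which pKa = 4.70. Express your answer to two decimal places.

HN3 ⇌ N3- + H+
Ka = 10^(−4.70) = 2.00 × 10^-5
Ka = [H+]²/(3.11e-05 − [H+]) = 2.00 × 10^-5
The 5% rule fails; solving [H+]² + Ka·[H+] − Ka·C₀ = 0 exactly:
[H+] = (−Ka + √(Ka² + 4·Ka·C₀))/2 = 1.69 × 10^-5 M
pH = −log(1.69 × 10^-5) = 4.77

pH = 4.77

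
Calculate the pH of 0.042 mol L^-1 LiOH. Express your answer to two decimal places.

pH = 12.62

LiOH is a strong base; [OH-] = 0.042 M.
pOH = -log(0.042) = 1.38
pH = 14.00 - 1.38 = 12.62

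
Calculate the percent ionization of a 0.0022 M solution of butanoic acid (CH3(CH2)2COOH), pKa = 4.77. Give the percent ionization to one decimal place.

8.4%

CH3(CH2)2COOH ⇌ CH3(CH2)2COO- + H+; let x = [H+] at equilibrium.
Ka = 10^(−4.77) = 1.70 × 10^-5
Ka = x²/(C₀ − x); solving the quadratic gives x = 1.85 × 10^-4 M.
% ionization = x/C₀ × 100% = 1.85 × 10^-4/0.0022 × 100% = 8.4%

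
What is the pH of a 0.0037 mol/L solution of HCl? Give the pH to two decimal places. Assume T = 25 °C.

HCl is a strong acid and dissociates completely, so [H+] = 0.0037 M.
pH = -log(0.0037) = 2.43

pH = 2.43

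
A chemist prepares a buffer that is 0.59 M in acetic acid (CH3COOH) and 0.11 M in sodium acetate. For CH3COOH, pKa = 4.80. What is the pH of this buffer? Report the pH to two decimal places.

pH = 4.07

pH = pKa + log([A⁻]/[HA]) = 4.80 + log(0.11/0.59)
pH = 4.80 + (-0.729) = 4.07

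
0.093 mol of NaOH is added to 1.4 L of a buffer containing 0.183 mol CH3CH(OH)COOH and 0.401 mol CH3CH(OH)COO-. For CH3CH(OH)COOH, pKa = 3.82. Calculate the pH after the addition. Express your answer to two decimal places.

pH = 4.56

After neutralization: n(CH3CH(OH)COOH) = 0.09 mol, n(CH3CH(OH)COO-) = 0.494 mol.
pH = pKa + log(n_CH3CH(OH)COO-/n_CH3CH(OH)COOH) = 3.82 + log(0.494/0.09) = 3.82 + (+0.739)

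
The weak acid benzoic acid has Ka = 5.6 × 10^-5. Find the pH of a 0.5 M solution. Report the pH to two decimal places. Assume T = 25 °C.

C6H5COOH ⇌ C6H5COO- + H+
Ka = x²/(0.5 − x) = 5.6 × 10^-5
Assume x ≪ 0.5: x ≈ √(5.6 × 10^-5 × 0.5) = 5.29 × 10^-3 M
pH = −log(5.29 × 10^-3) = 2.28

pH = 2.28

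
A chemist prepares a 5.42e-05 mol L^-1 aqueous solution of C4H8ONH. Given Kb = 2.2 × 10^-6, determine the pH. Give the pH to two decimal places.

pH = 8.99

C4H8ONH + H2O ⇌ C4H8ONH2+ + OH-
Kb = x²/(5.42e-05 − x) = 2.2 × 10^-6
x is not negligible relative to C₀; solve x² + 2.2e-06·x − 1.19e-10 = 0.
x = (−Kb + √(Kb² + 4·Kb·C₀))/2 = 9.87 × 10^-6 M
pOH = −log(9.87 × 10^-6) = 5.01; pH = 14.00 − 5.01 = 8.99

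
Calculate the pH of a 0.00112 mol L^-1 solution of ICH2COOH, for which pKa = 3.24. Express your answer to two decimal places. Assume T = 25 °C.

pH = 3.25

ICH2COOH ⇌ ICH2COO- + H+
Ka = 10^(−3.24) = 5.75 × 10^-4
From the ICE table, Ka = x²/(0.00112 − x) = 5.75 × 10^-4.
x is not negligible relative to C₀; solve x² + 0.000575·x − 6.44e-07 = 0.
x = (−Ka + √(Ka² + 4·Ka·C₀))/2 = 5.65 × 10^-4 M
pH = −log(5.65 × 10^-4) = 3.25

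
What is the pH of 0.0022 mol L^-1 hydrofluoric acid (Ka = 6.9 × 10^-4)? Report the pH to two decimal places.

pH = 3.03

HF ⇌ F- + H+
From the ICE table, Ka = [H+]²/(0.0022 − [H+]) = 6.9 × 10^-4.
The 5% rule fails; solving [H+]² + Ka·[H+] − Ka·C₀ = 0 exactly:
[H+] = (−Ka + √(Ka² + 4·Ka·C₀))/2 = 9.34 × 10^-4 M
pH = −log(9.34 × 10^-4) = 3.03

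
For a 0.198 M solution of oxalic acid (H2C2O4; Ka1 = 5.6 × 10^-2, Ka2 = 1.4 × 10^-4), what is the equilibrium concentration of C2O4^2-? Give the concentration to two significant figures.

First ionization gives [H+] ≈ [HC2O4-] = 8.10 × 10^-2 M.
Second step: Ka2 = [H+][C2O4^2-]/[HC2O4-] ≈ [C2O4^2-] (since [H+] ≈ [HC2O4-]).
So [C2O4^2-] ≈ Ka2.

1.4 × 10^-4 M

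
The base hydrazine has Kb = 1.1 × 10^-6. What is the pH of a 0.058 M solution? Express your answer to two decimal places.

pH = 10.40

N2H4 + H2O ⇌ N2H5+ + OH-
From the ICE table, Kb = [OH-]²/(0.058 − [OH-]) = 1.1 × 10^-6.
Since Kb ≪ C₀, [OH-] ≈ √(Kb·C₀) = 2.53 × 10^-4 M.
Check: 0.44% ionized — well under 5%, approximation valid.
pOH = 3.60, so pH = 14.00 − pOH = 10.40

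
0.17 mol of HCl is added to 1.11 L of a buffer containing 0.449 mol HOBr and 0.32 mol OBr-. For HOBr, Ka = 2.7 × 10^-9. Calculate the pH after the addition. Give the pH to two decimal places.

pH = 7.95

After neutralization: n(HOBr) = 0.619 mol, n(OBr-) = 0.15 mol.
pKa = −log(2.7 × 10^-9) = 8.569
pH = pKa + log(n_OBr-/n_HOBr) = 8.569 + log(0.15/0.619) = 8.569 + (-0.616)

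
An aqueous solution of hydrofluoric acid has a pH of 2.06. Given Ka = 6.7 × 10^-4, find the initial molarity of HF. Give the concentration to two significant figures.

C₀ = 1.2 × 10^-1 M

[H+] = 10^(-2.06) = 8.71 × 10^-3 M = x
Ka = x²/(C₀ − x) ⇒ C₀ = x + x²/Ka
C₀ = 8.71 × 10^-3 + (8.71 × 10^-3)²/(6.7 × 10^-4) = 1.22 × 10^-1 M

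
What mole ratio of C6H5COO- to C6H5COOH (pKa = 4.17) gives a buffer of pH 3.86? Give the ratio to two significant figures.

pH = pKa + log(r) ⇒ log(r) = 3.86 − 4.17 = -0.31
r = [C6H5COO-]/[C6H5COOH] = 10^(-0.31) = 0.49

ratio = 0.49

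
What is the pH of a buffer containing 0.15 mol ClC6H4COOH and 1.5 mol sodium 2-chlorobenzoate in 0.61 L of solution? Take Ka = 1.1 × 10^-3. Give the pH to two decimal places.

pH = 3.96

pKa = −log(1.1 × 10^-3) = 2.959
Using pH = pKa + log([base]/[acid]) with [base]/[acid] = 1.5/0.15:
pH = 2.959 + (+1.000) = 3.96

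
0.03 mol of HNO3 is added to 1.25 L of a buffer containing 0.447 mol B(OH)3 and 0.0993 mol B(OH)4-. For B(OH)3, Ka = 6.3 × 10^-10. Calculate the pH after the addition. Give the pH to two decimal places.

pH = 8.36

After neutralization: n(B(OH)3) = 0.477 mol, n(B(OH)4-) = 0.0693 mol.
pKa = −log(6.3 × 10^-10) = 9.201
pH = pKa + log(n_B(OH)4-/n_B(OH)3) = 9.201 + log(0.0693/0.477) = 9.201 + (-0.838)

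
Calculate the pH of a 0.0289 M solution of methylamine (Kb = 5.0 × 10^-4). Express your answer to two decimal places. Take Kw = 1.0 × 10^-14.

CH3NH2 + H2O ⇌ CH3NH3+ + OH-
Let x = [OH-] at equilibrium. Kb = x²/(0.0289 − x).
The 5% rule fails; solving x² + Kb·x − Kb·C₀ = 0 exactly:
x = (−Kb + √(Kb² + 4·Kb·C₀))/2 = 3.56 × 10^-3 M
pOH = 2.45, so pH = 14.00 − pOH = 11.55

pH = 11.55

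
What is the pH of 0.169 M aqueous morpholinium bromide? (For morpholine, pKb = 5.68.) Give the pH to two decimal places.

C4H8ONH2+ is the conjugate acid of the weak base C4H8ONH.
Kb = 10^(−5.68) = 2.09 × 10^-6
Ka = Kw/Kb = 1.0×10^-14 / 2.09 × 10^-6 = 4.78 × 10^-9
From the ICE table, Ka = [H+]²/(0.169 − [H+]) = 4.78 × 10^-9.
Neglecting [H+] in the denominator: [H+] = √(4.78 × 10^-9 × 0.169) = 2.84 × 10^-5 M
Check: 0.017% ionized — well under 5%, approximation valid.
pH = −log[H+] = −log(2.84 × 10^-5) = 4.55

pH = 4.55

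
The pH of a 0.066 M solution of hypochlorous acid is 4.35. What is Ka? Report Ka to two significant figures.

[H+] = 10^(-4.35) = 4.47 × 10^-5 M
At equilibrium [HA] = 0.066 − 4.47 × 10^-5 = 6.60 × 10^-2 M
Ka = [H+][A-]/[HA] = (4.47 × 10^-5)² / 6.60 × 10^-2 = 3.0 × 10^-8

Ka = 3.0 × 10^-8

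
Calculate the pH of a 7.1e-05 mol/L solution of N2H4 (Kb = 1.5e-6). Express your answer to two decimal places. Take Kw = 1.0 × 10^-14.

N2H4 + H2O ⇌ N2H5+ + OH-
From the ICE table, Kb = [OH-]²/(7.1e-05 − [OH-]) = 1.5 × 10^-6.
Here C₀/Kb ≈ 47.3, so the small-[OH-] approximation fails. Use the quadratic:
[OH-] = (−Kb + √(Kb² + 4·Kb·C₀))/2 = 9.60 × 10^-6 M
pOH = −log(9.60 × 10^-6) = 5.02; pH = 14.00 − 5.02 = 8.98

pH = 8.98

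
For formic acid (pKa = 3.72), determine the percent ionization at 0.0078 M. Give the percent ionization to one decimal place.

HCOOH ⇌ HCOO- + H+; let x = [H+] at equilibrium.
Ka = 10^(−3.72) = 1.91 × 10^-4
Solve x² + 0.000191x − 1.49e-06 = 0 → x = 1.13 × 10^-3 M
% ionization = x/C₀ × 100% = 1.13 × 10^-3/0.0078 × 100% = 14.5%

14.5%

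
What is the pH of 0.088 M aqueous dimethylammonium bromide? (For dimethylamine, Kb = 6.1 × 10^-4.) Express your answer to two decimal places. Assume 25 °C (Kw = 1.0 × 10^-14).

(CH3)2NH2+ is the conjugate acid of the weak base (CH3)2NH.
Ka = Kw/Kb = 1.0×10^-14 / 6.1 × 10^-4 = 1.64 × 10^-11
From the ICE table, Ka = x²/(0.088 − x) = 1.64 × 10^-11.
Since Ka ≪ C₀, x ≈ √(Ka·C₀) = 1.20 × 10^-6 M.
pH = −log[H+] = −log(1.20 × 10^-6) = 5.92

pH = 5.92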